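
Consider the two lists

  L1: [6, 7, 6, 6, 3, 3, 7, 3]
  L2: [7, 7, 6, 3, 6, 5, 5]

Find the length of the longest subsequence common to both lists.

Match 7 at L1[2]=L2[2] → 6 at L1[3]=L2[3] → 6 at L1[4]=L2[5] — 3 values in the same relative order in both, and the DP table's final entry dp[8][7] is also 3, so no common subsequence is longer.

3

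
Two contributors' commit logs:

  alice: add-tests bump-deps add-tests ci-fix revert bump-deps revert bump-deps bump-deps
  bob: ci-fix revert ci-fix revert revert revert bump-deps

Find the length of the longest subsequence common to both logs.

One common subsequence of length 4: ci-fix at alice[4]=bob[3], then revert at alice[5]=bob[5], then revert at alice[7]=bob[6], then bump-deps at alice[9]=bob[7], and the DP table's final entry dp[9][7] is also 4, so no common subsequence is longer.

4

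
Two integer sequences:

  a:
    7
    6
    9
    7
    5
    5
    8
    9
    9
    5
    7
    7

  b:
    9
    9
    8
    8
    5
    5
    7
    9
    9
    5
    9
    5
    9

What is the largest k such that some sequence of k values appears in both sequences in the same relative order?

6

Pick 9 at a[3]=b[2], then 5 at a[5]=b[5], then 5 at a[6]=b[6], then 9 at a[8]=b[9], then 9 at a[9]=b[11], then 5 at a[10]=b[12]; all 6 values appear in both, in order. dp[12][13] = 6 confirms this is the maximum.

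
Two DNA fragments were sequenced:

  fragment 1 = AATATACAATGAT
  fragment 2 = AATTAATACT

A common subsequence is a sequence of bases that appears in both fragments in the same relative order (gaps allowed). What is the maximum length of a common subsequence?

9

Taking A (fragment 1 #1, fragment 2 #1), A (fragment 1 #2, fragment 2 #2), T (fragment 1 #3, fragment 2 #3), T (fragment 1 #5, fragment 2 #4), A (fragment 1 #8, fragment 2 #5), A (fragment 1 #9, fragment 2 #6), T (fragment 1 #10, fragment 2 #7), A (fragment 1 #12, fragment 2 #8), T (fragment 1 #13, fragment 2 #10) gives a common subsequence of length 9. The LCS DP gives dp[13][10] = 9, so this is optimal.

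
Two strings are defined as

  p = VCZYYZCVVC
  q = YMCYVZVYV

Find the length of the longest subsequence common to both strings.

5

Let dp[i][j] be the LCS length of the first i characters of p and the first j characters of q. dp[i][j] = dp[i-1][j-1]+1 when the i-th and j-th characters match, else max(dp[i-1][j], dp[i][j-1]).
    ·  Y  M  C  Y  V  Z  V  Y  V
 ·  0  0  0  0  0  0  0  0  0  0
 V  0  0  0  0  0  1  1  1  1  1
 C  0  0  0  1  1  1  1  1  1  1
 Z  0  0  0  1  1  1  2  2  2  2
 Y  0  1  1  1  2  2  2  2  3  3
 Y  0  1  1  1  2  2  2  2  3  3
 Z  0  1  1  1  2  2  3  3  3  3
 C  0  1  1  2  2  2  3  3  3  3
 V  0  1  1  2  2  3  3  4  4  4
 V  0  1  1  2  2  3  3  4  4  5
 C  0  1  1  2  2  3  3  4  4  5
dp[10][9] = 5. One LCS (by backtracking along matches): CYZVV.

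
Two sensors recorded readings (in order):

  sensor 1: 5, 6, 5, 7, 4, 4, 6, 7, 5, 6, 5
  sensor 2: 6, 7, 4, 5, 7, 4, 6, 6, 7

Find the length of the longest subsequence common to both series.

One common subsequence of length 6: 6 (sensor 1 #2, sensor 2 #1) → 5 (sensor 1 #3, sensor 2 #4) → 7 (sensor 1 #4, sensor 2 #5) → 4 (sensor 1 #5, sensor 2 #6) → 6 (sensor 1 #7, sensor 2 #8) → 7 (sensor 1 #8, sensor 2 #9). dp[11][9] = 6 confirms this is the maximum.

6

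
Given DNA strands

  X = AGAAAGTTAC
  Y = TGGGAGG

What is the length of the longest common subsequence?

Let dp[i][j] be the LCS length of the first i bases of X and the first j bases of Y. dp[i][j] = dp[i-1][j-1]+1 when the i-th and j-th bases match, else max(dp[i-1][j], dp[i][j-1]).
    ·  T  G  G  G  A  G  G
 ·  0  0  0  0  0  0  0  0
 A  0  0  0  0  0  1  1  1
 G  0  0  1  1  1  1  2  2
 A  0  0  1  1  1  2  2  2
 A  0  0  1  1  1  2  2  2
 A  0  0  1  1  1  2  2  2
 G  0  0  1  2  2  2  3  3
 T  0  1  1  2  2  2  3  3
 T  0  1  1  2  2  2  3  3
 A  0  1  1  2  2  3  3  3
 C  0  1  1  2  2  3  3  3
dp[10][7] = 3. One LCS (by backtracking along matches): AGG.

3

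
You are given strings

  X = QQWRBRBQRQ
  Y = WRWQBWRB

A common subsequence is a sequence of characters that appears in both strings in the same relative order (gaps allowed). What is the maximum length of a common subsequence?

5

Let dp[i][j] be the LCS length of the first i characters of X and the first j characters of Y. dp[i][j] = dp[i-1][j-1]+1 when the i-th and j-th characters match, else max(dp[i-1][j], dp[i][j-1]).
    ·  W  R  W  Q  B  W  R  B
 ·  0  0  0  0  0  0  0  0  0
 Q  0  0  0  0  1  1  1  1  1
 Q  0  0  0  0  1  1  1  1  1
 W  0  1  1  1  1  1  2  2  2
 R  0  1  2  2  2  2  2  3  3
 B  0  1  2  2  2  3  3  3  4
 R  0  1  2  2  2  3  3  4  4
 B  0  1  2  2  2  3  3  4  5
 Q  0  1  2  2  3  3  3  4  5
 R  0  1  2  2  3  3  3  4  5
 Q  0  1  2  2  3  3  3  4  5
dp[10][8] = 5. One LCS (by backtracking along matches): WRBRB.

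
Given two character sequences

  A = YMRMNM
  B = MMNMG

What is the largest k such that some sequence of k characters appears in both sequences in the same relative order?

4

Taking M [2,1], then M [4,2], then N [5,3], then M [6,4] gives a common subsequence of length 4. dp[6][5] = 4 confirms this is the maximum.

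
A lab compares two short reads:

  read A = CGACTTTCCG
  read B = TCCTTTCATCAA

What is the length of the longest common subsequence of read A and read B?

Let dp[i][j] be the LCS length of the first i bases of read A and the first j bases of read B. dp[i][j] = dp[i-1][j-1]+1 when the i-th and j-th bases match, else max(dp[i-1][j], dp[i][j-1]).
    ·  T  C  C  T  T  T  C  A  T  C  A  A
 ·  0  0  0  0  0  0  0  0  0  0  0  0  0
 C  0  0  1  1  1  1  1  1  1  1  1  1  1
 G  0  0  1  1  1  1  1  1  1  1  1  1  1
 A  0  0  1  1  1  1  1  1  2  2  2  2  2
 C  0  0  1  2  2  2  2  2  2  2  3  3  3
 T  0  1  1  2  3  3  3  3  3  3  3  3  3
 T  0  1  1  2  3  4  4  4  4  4  4  4  4
 T  0  1  1  2  3  4  5  5  5  5  5  5  5
 C  0  1  2  2  3  4  5  6  6  6  6  6  6
 C  0  1  2  3  3  4  5  6  6  6  7  7  7
 G  0  1  2  3  3  4  5  6  6  6  7  7  7
dp[10][12] = 7. One LCS (by backtracking along matches): CCTTTCC.

7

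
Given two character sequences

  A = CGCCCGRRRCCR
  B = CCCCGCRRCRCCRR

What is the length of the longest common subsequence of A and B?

Pick C (A #1, B #1), then C (A #3, B #2), then C (A #4, B #3), then C (A #5, B #4), then G (A #6, B #5), then R (A #7, B #7), then R (A #8, B #8), then R (A #9, B #10), then C (A #10, B #11), then C (A #11, B #12), then R (A #12, B #14); all 11 characters appear in both, in order, and the DP table's final entry dp[12][14] is also 11, so no common subsequence is longer.

11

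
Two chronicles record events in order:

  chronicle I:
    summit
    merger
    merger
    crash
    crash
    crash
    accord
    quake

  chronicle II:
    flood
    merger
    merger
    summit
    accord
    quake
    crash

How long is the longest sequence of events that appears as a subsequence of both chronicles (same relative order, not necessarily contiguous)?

4

One common subsequence of length 4: merger (chronicle I #2, chronicle II #2); then merger (chronicle I #3, chronicle II #3); then accord (chronicle I #7, chronicle II #5); then quake (chronicle I #8, chronicle II #6). The LCS DP gives dp[8][7] = 4, so this is optimal.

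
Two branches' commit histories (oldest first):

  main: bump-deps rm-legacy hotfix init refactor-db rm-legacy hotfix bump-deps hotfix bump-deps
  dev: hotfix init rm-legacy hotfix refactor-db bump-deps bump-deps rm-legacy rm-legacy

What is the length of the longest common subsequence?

One common subsequence of length 6: hotfix at main[3]=dev[1], then init at main[4]=dev[2], then rm-legacy at main[6]=dev[3], then hotfix at main[7]=dev[4], then bump-deps at main[8]=dev[6], then bump-deps at main[10]=dev[7]. The LCS DP gives dp[10][9] = 6, so this is optimal.

6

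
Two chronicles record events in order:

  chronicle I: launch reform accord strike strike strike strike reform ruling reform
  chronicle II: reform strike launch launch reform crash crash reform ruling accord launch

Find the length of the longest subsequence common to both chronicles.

4

Match launch (chronicle I #1, chronicle II #4) → reform (chronicle I #2, chronicle II #5) → reform (chronicle I #8, chronicle II #8) → ruling (chronicle I #9, chronicle II #9) — 4 events in the same relative order in both. Since dp[10][11] = 4, nothing longer is possible.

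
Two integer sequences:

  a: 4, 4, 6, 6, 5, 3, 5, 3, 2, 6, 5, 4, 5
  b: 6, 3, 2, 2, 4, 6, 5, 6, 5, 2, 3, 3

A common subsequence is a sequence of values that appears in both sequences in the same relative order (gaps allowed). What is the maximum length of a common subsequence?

6

Match 4 (a #2, b #5) → 6 (a #3, b #6) → 6 (a #4, b #8) → 5 (a #5, b #9) → 3 (a #6, b #11) → 3 (a #8, b #12) — 6 values in the same relative order in both, and the DP table's final entry dp[13][12] is also 6, so no common subsequence is longer.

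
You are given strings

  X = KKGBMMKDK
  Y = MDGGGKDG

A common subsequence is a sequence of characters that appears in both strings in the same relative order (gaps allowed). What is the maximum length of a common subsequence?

Let dp[i][j] be the LCS length of the first i characters of X and the first j characters of Y. dp[i][j] = dp[i-1][j-1]+1 when the i-th and j-th characters match, else max(dp[i-1][j], dp[i][j-1]).
    ·  M  D  G  G  G  K  D  G
 ·  0  0  0  0  0  0  0  0  0
 K  0  0  0  0  0  0  1  1  1
 K  0  0  0  0  0  0  1  1  1
 G  0  0  0  1  1  1  1  1  2
 B  0  0  0  1  1  1  1  1  2
 M  0  1  1  1  1  1  1  1  2
 M  0  1  1  1  1  1  1  1  2
 K  0  1  1  1  1  1  2  2  2
 D  0  1  2  2  2  2  2  3  3
 K  0  1  2  2  2  2  3  3  3
dp[9][8] = 3. One LCS (by backtracking along matches): GKD.

3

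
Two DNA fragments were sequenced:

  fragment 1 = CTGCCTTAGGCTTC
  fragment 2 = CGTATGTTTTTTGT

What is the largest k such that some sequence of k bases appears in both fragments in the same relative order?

7

One common subsequence of length 7: C (fragment 1 #1, fragment 2 #1); then T (fragment 1 #2, fragment 2 #5); then G (fragment 1 #3, fragment 2 #6); then T (fragment 1 #6, fragment 2 #11); then T (fragment 1 #7, fragment 2 #12); then G (fragment 1 #10, fragment 2 #13); then T (fragment 1 #13, fragment 2 #14). dp[14][14] = 7 confirms this is the maximum.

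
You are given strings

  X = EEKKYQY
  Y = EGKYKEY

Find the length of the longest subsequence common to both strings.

Let dp[i][j] be the LCS length of the first i characters of X and the first j characters of Y. dp[i][j] = dp[i-1][j-1]+1 when the i-th and j-th characters match, else max(dp[i-1][j], dp[i][j-1]).
    ·  E  G  K  Y  K  E  Y
 ·  0  0  0  0  0  0  0  0
 E  0  1  1  1  1  1  1  1
 E  0  1  1  1  1  1  2  2
 K  0  1  1  2  2  2  2  2
 K  0  1  1  2  2  3  3  3
 Y  0  1  1  2  3  3  3  4
 Q  0  1  1  2  3  3  3  4
 Y  0  1  1  2  3  3  3  4
dp[7][7] = 4. One LCS (by backtracking along matches): EKKY.

4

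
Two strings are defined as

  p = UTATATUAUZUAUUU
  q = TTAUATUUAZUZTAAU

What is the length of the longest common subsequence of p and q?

One common subsequence of length 10: T (p #2, q #2), then A (p #3, q #3), then A (p #5, q #5), then T (p #6, q #6), then U (p #7, q #8), then A (p #8, q #9), then U (p #9, q #11), then Z (p #10, q #12), then A (p #12, q #15), then U (p #15, q #16). dp[15][16] = 10 confirms this is the maximum.

10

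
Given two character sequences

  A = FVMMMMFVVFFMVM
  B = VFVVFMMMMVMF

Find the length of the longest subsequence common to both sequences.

Match F at A[1]=B[2]; then V at A[2]=B[4]; then M at A[3]=B[6]; then M at A[4]=B[7]; then M at A[5]=B[8]; then M at A[6]=B[9]; then V at A[8]=B[10]; then F at A[11]=B[12] — 8 characters in the same relative order in both. dp[14][12] = 8 confirms this is the maximum.

8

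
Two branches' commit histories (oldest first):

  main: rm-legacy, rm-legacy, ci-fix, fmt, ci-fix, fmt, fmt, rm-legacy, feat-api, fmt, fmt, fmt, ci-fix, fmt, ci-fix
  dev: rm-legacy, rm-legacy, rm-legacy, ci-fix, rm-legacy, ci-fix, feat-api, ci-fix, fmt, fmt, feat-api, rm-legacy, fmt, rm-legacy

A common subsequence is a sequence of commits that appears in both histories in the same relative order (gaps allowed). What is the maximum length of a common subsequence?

8

Taking rm-legacy [1,3]; then rm-legacy [2,5]; then ci-fix [3,6]; then ci-fix [5,8]; then fmt [6,9]; then fmt [7,10]; then rm-legacy [8,12]; then fmt [10,13] gives a common subsequence of length 8. dp[15][14] = 8 confirms this is the maximum.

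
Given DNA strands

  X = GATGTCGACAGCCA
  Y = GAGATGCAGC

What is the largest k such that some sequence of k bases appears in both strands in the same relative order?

Let dp[i][j] be the LCS length of the first i bases of X and the first j bases of Y. dp[i][j] = dp[i-1][j-1]+1 when the i-th and j-th bases match, else max(dp[i-1][j], dp[i][j-1]).
    ·  G  A  G  A  T  G  C  A  G  C
 ·  0  0  0  0  0  0  0  0  0  0  0
 G  0  1  1  1  1  1  1  1  1  1  1
 A  0  1  2  2  2  2  2  2  2  2  2
 T  0  1  2  2  2  3  3  3  3  3  3
 G  0  1  2  3  3  3  4  4  4  4  4
 T  0  1  2  3  3  4  4  4  4  4  4
 C  0  1  2  3  3  4  4  5  5  5  5
 G  0  1  2  3  3  4  5  5  5  6  6
 A  0  1  2  3  4  4  5  5  6  6  6
 C  0  1  2  3  4  4  5  6  6  6  7
 A  0  1  2  3  4  4  5  6  7  7  7
 G  0  1  2  3  4  4  5  6  7  8  8
 C  0  1  2  3  4  4  5  6  7  8  9
 C  0  1  2  3  4  4  5  6  7  8  9
 A  0  1  2  3  4  4  5  6  7  8  9
dp[14][10] = 9. One LCS (by backtracking along matches): GAGTGCAGC.

9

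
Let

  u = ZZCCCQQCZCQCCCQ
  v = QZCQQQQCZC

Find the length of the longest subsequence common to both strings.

One common subsequence of length 7: Z (u #2, v #2), C (u #3, v #3), Q (u #6, v #6), Q (u #7, v #7), C (u #8, v #8), Z (u #9, v #9), C (u #14, v #10). dp[15][10] = 7 confirms this is the maximum.

7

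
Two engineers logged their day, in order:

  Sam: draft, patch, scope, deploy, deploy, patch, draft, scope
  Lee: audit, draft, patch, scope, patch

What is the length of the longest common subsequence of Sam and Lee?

Taking draft [1,2], then patch [2,3], then scope [3,4], then patch [6,5] gives a common subsequence of length 4. The LCS DP gives dp[8][5] = 4, so this is optimal.

4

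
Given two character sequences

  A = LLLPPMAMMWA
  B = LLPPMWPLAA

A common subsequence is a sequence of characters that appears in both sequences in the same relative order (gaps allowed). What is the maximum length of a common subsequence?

7

Taking L at A[2]=B[1] → L at A[3]=B[2] → P at A[4]=B[3] → P at A[5]=B[4] → M at A[6]=B[5] → A at A[7]=B[9] → A at A[11]=B[10] gives a common subsequence of length 7, and the DP table's final entry dp[11][10] is also 7, so no common subsequence is longer.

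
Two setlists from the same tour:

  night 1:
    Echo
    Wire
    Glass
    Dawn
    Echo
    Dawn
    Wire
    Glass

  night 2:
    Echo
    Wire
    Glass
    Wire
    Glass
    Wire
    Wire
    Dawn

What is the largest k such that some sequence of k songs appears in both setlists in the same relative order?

One common subsequence of length 5: Echo [1,1]; then Wire [2,2]; then Glass [3,3]; then Wire [7,4]; then Glass [8,5]. The LCS DP gives dp[8][8] = 5, so this is optimal.

5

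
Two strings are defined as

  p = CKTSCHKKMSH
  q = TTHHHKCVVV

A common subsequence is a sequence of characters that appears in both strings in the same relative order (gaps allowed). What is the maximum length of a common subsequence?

Taking T [3,2], then H [6,5], then K [7,6] gives a common subsequence of length 3. dp[11][10] = 3 confirms this is the maximum.

3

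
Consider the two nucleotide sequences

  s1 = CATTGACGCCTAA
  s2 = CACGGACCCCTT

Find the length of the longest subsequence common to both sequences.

Pick C (s1 #1, s2 #1); then A (s1 #2, s2 #2); then G (s1 #5, s2 #5); then A (s1 #6, s2 #6); then C (s1 #7, s2 #8); then C (s1 #9, s2 #9); then C (s1 #10, s2 #10); then T (s1 #11, s2 #12); all 8 bases appear in both, in order. dp[13][12] = 8 confirms this is the maximum.

8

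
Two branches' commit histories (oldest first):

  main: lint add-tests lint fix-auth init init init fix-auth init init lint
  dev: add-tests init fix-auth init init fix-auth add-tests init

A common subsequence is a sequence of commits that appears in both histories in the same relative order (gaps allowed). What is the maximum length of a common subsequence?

Match add-tests at main[2]=dev[1], fix-auth at main[4]=dev[3], init at main[6]=dev[4], init at main[7]=dev[5], fix-auth at main[8]=dev[6], init at main[10]=dev[8] — 6 commits in the same relative order in both, and the DP table's final entry dp[11][8] is also 6, so no common subsequence is longer.

6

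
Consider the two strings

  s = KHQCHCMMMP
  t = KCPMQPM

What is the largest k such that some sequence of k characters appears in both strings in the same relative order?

4

Match K (s #1, t #1) → C (s #4, t #2) → M (s #7, t #4) → M (s #9, t #7) — 4 characters in the same relative order in both. dp[10][7] = 4 confirms this is the maximum.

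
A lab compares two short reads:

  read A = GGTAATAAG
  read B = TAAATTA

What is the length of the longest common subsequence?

5

Let dp[i][j] be the LCS length of the first i bases of read A and the first j bases of read B. dp[i][j] = dp[i-1][j-1]+1 when the i-th and j-th bases match, else max(dp[i-1][j], dp[i][j-1]).
    ·  T  A  A  A  T  T  A
 ·  0  0  0  0  0  0  0  0
 G  0  0  0  0  0  0  0  0
 G  0  0  0  0  0  0  0  0
 T  0  1  1  1  1  1  1  1
 A  0  1  2  2  2  2  2  2
 A  0  1  2  3  3  3  3  3
 T  0  1  2  3  3  4  4  4
 A  0  1  2  3  4  4  4  5
 A  0  1  2  3  4  4  4  5
 G  0  1  2  3  4  4  4  5
dp[9][7] = 5. One LCS (by backtracking along matches): TAATA.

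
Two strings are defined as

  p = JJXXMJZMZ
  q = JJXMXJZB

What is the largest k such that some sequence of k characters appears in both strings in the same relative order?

6

Pick J [1,1] → J [2,2] → X [3,3] → X [4,5] → J [6,6] → Z [7,7]; all 6 characters appear in both, in order. Since dp[9][8] = 6, nothing longer is possible.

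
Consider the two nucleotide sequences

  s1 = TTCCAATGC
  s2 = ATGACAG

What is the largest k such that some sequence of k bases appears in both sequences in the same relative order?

Match T (s1 #1, s2 #2); then C (s1 #4, s2 #5); then A (s1 #6, s2 #6); then G (s1 #8, s2 #7) — 4 bases in the same relative order in both. dp[9][7] = 4 confirms this is the maximum.

4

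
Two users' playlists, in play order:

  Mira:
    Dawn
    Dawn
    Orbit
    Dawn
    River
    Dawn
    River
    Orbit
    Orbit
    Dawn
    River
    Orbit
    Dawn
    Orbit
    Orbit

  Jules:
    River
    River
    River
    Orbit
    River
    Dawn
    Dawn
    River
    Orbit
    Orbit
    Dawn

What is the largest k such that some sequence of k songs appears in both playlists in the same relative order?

One common subsequence of length 7: Orbit [3,4]; then Dawn [4,6]; then Dawn [6,7]; then River [7,8]; then Orbit [9,9]; then Orbit [12,10]; then Dawn [13,11], and the DP table's final entry dp[15][11] is also 7, so no common subsequence is longer.

7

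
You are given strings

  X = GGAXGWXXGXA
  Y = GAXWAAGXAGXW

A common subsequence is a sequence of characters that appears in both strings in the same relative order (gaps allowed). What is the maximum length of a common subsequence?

Pick G (X #2, Y #1); then A (X #3, Y #2); then X (X #4, Y #3); then G (X #5, Y #7); then X (X #7, Y #8); then G (X #9, Y #10); then X (X #10, Y #11); all 7 characters appear in both, in order, and the DP table's final entry dp[11][12] is also 7, so no common subsequence is longer.

7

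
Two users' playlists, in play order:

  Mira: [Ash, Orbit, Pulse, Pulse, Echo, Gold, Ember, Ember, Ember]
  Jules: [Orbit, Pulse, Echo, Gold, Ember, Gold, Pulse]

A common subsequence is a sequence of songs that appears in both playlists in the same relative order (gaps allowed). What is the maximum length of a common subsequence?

5

One common subsequence of length 5: Orbit at Mira[2]=Jules[1] → Pulse at Mira[4]=Jules[2] → Echo at Mira[5]=Jules[3] → Gold at Mira[6]=Jules[4] → Ember at Mira[7]=Jules[5]. dp[9][7] = 5 confirms this is the maximum.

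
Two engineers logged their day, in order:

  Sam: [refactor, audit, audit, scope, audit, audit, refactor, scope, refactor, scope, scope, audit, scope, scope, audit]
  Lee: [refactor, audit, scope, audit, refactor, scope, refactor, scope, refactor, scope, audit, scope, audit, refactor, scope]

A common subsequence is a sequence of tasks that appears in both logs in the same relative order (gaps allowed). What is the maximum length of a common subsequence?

12

Taking refactor at Sam[1]=Lee[1] → audit at Sam[3]=Lee[2] → scope at Sam[4]=Lee[3] → audit at Sam[6]=Lee[4] → refactor at Sam[7]=Lee[5] → scope at Sam[8]=Lee[6] → refactor at Sam[9]=Lee[7] → scope at Sam[10]=Lee[8] → scope at Sam[11]=Lee[10] → audit at Sam[12]=Lee[11] → scope at Sam[13]=Lee[12] → scope at Sam[14]=Lee[15] gives a common subsequence of length 12. The LCS DP gives dp[15][15] = 12, so this is optimal.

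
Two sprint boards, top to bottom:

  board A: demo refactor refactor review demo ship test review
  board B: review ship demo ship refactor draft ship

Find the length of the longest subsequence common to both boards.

3

One common subsequence of length 3: demo (board A #1, board B #3) → refactor (board A #2, board B #5) → ship (board A #6, board B #7). Since dp[8][7] = 3, nothing longer is possible.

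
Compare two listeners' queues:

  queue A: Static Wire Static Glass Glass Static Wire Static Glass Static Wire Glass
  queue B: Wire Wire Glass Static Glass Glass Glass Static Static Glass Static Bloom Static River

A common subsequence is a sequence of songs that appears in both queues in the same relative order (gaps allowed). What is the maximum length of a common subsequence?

8

One common subsequence of length 8: Wire [2,2], then Static [3,4], then Glass [4,6], then Glass [5,7], then Static [6,8], then Static [8,9], then Glass [9,10], then Static [10,13]. The LCS DP gives dp[12][14] = 8, so this is optimal.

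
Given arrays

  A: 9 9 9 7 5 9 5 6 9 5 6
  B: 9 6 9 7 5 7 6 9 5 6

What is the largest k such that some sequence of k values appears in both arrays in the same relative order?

8

Match 9 [1,1], 9 [3,3], 7 [4,4], 5 [5,5], 6 [8,7], 9 [9,8], 5 [10,9], 6 [11,10] — 8 values in the same relative order in both. The LCS DP gives dp[11][10] = 8, so this is optimal.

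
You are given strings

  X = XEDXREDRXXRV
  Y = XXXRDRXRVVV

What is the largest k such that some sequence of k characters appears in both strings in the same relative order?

8

Let dp[i][j] be the LCS length of the first i characters of X and the first j characters of Y. dp[i][j] = dp[i-1][j-1]+1 when the i-th and j-th characters match, else max(dp[i-1][j], dp[i][j-1]).
    ·  X  X  X  R  D  R  X  R  V  V  V
 ·  0  0  0  0  0  0  0  0  0  0  0  0
 X  0  1  1  1  1  1  1  1  1  1  1  1
 E  0  1  1  1  1  1  1  1  1  1  1  1
 D  0  1  1  1  1  2  2  2  2  2  2  2
 X  0  1  2  2  2  2  2  3  3  3  3  3
 R  0  1  2  2  3  3  3  3  4  4  4  4
 E  0  1  2  2  3  3  3  3  4  4  4  4
 D  0  1  2  2  3  4  4  4  4  4  4  4
 R  0  1  2  2  3  4  5  5  5  5  5  5
 X  0  1  2  3  3  4  5  6  6  6  6  6
 X  0  1  2  3  3  4  5  6  6  6  6  6
 R  0  1  2  3  4  4  5  6  7  7  7  7
 V  0  1  2  3  4  4  5  6  7  8  8  8
dp[12][11] = 8. One LCS (by backtracking along matches): XXRDRXRV.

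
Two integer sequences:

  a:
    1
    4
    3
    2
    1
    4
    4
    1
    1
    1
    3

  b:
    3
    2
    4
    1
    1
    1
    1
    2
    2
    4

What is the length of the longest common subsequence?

6

Taking 3 [3,1]; then 2 [4,2]; then 1 [5,4]; then 1 [8,5]; then 1 [9,6]; then 1 [10,7] gives a common subsequence of length 6. Since dp[11][10] = 6, nothing longer is possible.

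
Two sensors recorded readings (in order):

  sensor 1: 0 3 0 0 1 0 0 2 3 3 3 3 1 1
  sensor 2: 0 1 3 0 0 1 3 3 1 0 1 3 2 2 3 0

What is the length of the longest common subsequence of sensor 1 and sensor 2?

9

Match 0 at sensor 1[1]=sensor 2[1], 3 at sensor 1[2]=sensor 2[3], 0 at sensor 1[3]=sensor 2[4], 0 at sensor 1[4]=sensor 2[5], 1 at sensor 1[5]=sensor 2[6], 3 at sensor 1[9]=sensor 2[7], 3 at sensor 1[10]=sensor 2[8], 3 at sensor 1[11]=sensor 2[12], 3 at sensor 1[12]=sensor 2[15] — 9 values in the same relative order in both, and the DP table's final entry dp[14][16] is also 9, so no common subsequence is longer.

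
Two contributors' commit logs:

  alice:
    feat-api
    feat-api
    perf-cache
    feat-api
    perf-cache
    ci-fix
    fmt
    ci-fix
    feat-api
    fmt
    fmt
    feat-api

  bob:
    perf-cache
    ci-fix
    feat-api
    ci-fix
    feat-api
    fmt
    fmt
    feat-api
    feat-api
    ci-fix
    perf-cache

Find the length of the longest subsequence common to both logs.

7

Pick perf-cache at alice[3]=bob[1] → feat-api at alice[4]=bob[3] → ci-fix at alice[8]=bob[4] → feat-api at alice[9]=bob[5] → fmt at alice[10]=bob[6] → fmt at alice[11]=bob[7] → feat-api at alice[12]=bob[9]; all 7 commits appear in both, in order. The LCS DP gives dp[12][11] = 7, so this is optimal.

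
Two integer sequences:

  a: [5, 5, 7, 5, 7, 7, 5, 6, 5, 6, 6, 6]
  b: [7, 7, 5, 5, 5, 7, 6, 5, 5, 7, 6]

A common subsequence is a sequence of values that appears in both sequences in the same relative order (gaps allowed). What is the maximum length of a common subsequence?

Taking 5 [1,3], 5 [2,4], 5 [4,5], 7 [5,6], 5 [7,8], 5 [9,9], 6 [12,11] gives a common subsequence of length 7, and the DP table's final entry dp[12][11] is also 7, so no common subsequence is longer.

7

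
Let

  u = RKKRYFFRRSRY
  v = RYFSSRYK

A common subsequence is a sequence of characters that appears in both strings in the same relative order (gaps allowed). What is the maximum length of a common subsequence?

6

Pick R [4,1]; then Y [5,2]; then F [6,3]; then S [10,5]; then R [11,6]; then Y [12,7]; all 6 characters appear in both, in order. Since dp[12][8] = 6, nothing longer is possible.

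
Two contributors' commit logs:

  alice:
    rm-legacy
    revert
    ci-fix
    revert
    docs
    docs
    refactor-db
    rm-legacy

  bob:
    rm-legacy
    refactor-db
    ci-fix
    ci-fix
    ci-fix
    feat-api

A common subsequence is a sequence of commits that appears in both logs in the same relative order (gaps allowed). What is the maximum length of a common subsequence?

2

Match rm-legacy (alice #1, bob #1), ci-fix (alice #3, bob #5) — 2 commits in the same relative order in both. The LCS DP gives dp[8][6] = 2, so this is optimal.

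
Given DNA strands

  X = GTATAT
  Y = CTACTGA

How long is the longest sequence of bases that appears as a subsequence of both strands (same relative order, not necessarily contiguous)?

Match T (X #2, Y #2); then A (X #3, Y #3); then T (X #4, Y #5); then A (X #5, Y #7) — 4 bases in the same relative order in both. The LCS DP gives dp[6][7] = 4, so this is optimal.

4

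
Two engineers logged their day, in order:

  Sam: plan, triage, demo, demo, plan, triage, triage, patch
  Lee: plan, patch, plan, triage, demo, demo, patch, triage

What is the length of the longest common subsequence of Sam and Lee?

Pick plan [1,3] → triage [2,4] → demo [3,5] → demo [4,6] → triage [7,8]; all 5 tasks appear in both, in order. The LCS DP gives dp[8][8] = 5, so this is optimal.

5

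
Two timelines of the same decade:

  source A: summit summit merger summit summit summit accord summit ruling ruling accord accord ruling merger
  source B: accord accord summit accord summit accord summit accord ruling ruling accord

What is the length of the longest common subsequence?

7

Pick summit at source A[1]=source B[3], then summit at source A[2]=source B[5], then summit at source A[6]=source B[7], then accord at source A[7]=source B[8], then ruling at source A[9]=source B[9], then ruling at source A[10]=source B[10], then accord at source A[12]=source B[11]; all 7 events appear in both, in order. Since dp[14][11] = 7, nothing longer is possible.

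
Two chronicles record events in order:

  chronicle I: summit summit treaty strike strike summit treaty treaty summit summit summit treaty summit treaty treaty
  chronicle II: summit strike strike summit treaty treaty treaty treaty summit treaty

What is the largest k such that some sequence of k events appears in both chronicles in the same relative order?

9

One common subsequence of length 9: summit at chronicle I[2]=chronicle II[1] → strike at chronicle I[4]=chronicle II[2] → strike at chronicle I[5]=chronicle II[3] → summit at chronicle I[6]=chronicle II[4] → treaty at chronicle I[7]=chronicle II[6] → treaty at chronicle I[8]=chronicle II[7] → treaty at chronicle I[12]=chronicle II[8] → summit at chronicle I[13]=chronicle II[9] → treaty at chronicle I[15]=chronicle II[10]. dp[15][10] = 9 confirms this is the maximum.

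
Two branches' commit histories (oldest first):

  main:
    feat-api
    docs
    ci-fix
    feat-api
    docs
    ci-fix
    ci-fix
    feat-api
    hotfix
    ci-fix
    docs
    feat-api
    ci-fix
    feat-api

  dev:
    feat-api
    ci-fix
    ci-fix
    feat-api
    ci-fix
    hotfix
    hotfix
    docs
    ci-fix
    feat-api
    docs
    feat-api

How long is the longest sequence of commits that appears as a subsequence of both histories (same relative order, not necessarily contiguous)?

Pick feat-api (main #1, dev #1); then ci-fix (main #3, dev #3); then feat-api (main #4, dev #4); then docs (main #5, dev #8); then ci-fix (main #7, dev #9); then feat-api (main #8, dev #10); then docs (main #11, dev #11); then feat-api (main #14, dev #12); all 8 commits appear in both, in order. Since dp[14][12] = 8, nothing longer is possible.

8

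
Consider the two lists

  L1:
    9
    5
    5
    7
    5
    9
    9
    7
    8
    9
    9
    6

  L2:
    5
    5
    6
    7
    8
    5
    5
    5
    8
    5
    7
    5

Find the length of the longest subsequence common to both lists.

Let dp[i][j] be the LCS length of the first i values of L1 and the first j values of L2. dp[i][j] = dp[i-1][j-1]+1 when the i-th and j-th values match, else max(dp[i-1][j], dp[i][j-1]).
    ·  5  5  6  7  8  5  5  5  8  5  7  5
 ·  0  0  0  0  0  0  0  0  0  0  0  0  0
 9  0  0  0  0  0  0  0  0  0  0  0  0  0
 5  0  1  1  1  1  1  1  1  1  1  1  1  1
 5  0  1  2  2  2  2  2  2  2  2  2  2  2
 7  0  1  2  2  3  3  3  3  3  3  3  3  3
 5  0  1  2  2  3  3  4  4  4  4  4  4  4
 9  0  1  2  2  3  3  4  4  4  4  4  4  4
 9  0  1  2  2  3  3  4  4  4  4  4  4  4
 7  0  1  2  2  3  3  4  4  4  4  4  5  5
 8  0  1  2  2  3  4  4  4  4  5  5  5  5
 9  0  1  2  2  3  4  4  4  4  5  5  5  5
 9  0  1  2  2  3  4  4  4  4  5  5  5  5
 6  0  1  2  3  3  4  4  4  4  5  5  5  5
dp[12][12] = 5. One LCS (by backtracking along matches): 5, 5, 7, 5, 7.

5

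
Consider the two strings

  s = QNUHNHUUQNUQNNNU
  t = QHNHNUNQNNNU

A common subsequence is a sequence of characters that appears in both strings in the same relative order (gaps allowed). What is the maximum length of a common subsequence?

11

Match Q [1,1] → N [2,3] → H [4,4] → N [5,5] → U [8,6] → N [10,7] → Q [12,8] → N [13,9] → N [14,10] → N [15,11] → U [16,12] — 11 characters in the same relative order in both, and the DP table's final entry dp[16][12] is also 11, so no common subsequence is longer.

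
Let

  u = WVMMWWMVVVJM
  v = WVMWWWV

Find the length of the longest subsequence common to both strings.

6

Match W at u[1]=v[1] → V at u[2]=v[2] → M at u[3]=v[3] → W at u[5]=v[5] → W at u[6]=v[6] → V at u[10]=v[7] — 6 characters in the same relative order in both. The LCS DP gives dp[12][7] = 6, so this is optimal.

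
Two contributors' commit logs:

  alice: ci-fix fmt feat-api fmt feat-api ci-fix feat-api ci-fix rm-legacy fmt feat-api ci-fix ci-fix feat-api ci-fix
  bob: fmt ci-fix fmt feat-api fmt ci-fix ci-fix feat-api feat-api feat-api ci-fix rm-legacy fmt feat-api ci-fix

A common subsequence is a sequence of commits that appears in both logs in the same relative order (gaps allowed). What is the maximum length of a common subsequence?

Pick ci-fix (alice #1, bob #2), fmt (alice #2, bob #3), feat-api (alice #3, bob #4), fmt (alice #4, bob #5), feat-api (alice #5, bob #9), feat-api (alice #7, bob #10), ci-fix (alice #8, bob #11), rm-legacy (alice #9, bob #12), fmt (alice #10, bob #13), feat-api (alice #14, bob #14), ci-fix (alice #15, bob #15); all 11 commits appear in both, in order. The LCS DP gives dp[15][15] = 11, so this is optimal.

11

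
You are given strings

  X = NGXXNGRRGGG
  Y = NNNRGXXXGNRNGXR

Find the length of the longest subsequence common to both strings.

One common subsequence of length 7: N [1,3], then G [2,5], then X [3,7], then X [4,8], then N [5,12], then G [6,13], then R [8,15]. The LCS DP gives dp[11][15] = 7, so this is optimal.

7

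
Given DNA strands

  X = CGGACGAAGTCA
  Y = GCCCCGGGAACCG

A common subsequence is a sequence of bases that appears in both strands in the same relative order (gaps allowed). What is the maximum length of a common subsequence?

Taking C [1,5], then G [2,6], then G [3,7], then G [6,8], then A [7,9], then A [8,10], then G [9,13] gives a common subsequence of length 7. Since dp[12][13] = 7, nothing longer is possible.

7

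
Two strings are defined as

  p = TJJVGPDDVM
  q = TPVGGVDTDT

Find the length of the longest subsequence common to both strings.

Pick T [1,1], V [4,3], G [5,5], D [7,7], D [8,9]; all 5 characters appear in both, in order. Since dp[10][10] = 5, nothing longer is possible.

5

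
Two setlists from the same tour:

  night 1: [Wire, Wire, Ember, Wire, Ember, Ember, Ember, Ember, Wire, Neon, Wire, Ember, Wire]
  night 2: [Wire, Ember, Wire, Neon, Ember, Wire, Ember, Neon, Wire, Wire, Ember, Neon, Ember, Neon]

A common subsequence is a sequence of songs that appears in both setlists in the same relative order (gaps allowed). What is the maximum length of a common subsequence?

8

Taking Wire [1,1], Wire [2,3], Ember [3,5], Wire [4,6], Ember [5,7], Ember [6,11], Ember [8,13], Neon [10,14] gives a common subsequence of length 8. Since dp[13][14] = 8, nothing longer is possible.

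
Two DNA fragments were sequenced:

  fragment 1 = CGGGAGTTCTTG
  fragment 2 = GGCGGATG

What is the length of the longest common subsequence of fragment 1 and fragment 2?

Let dp[i][j] be the LCS length of the first i bases of fragment 1 and the first j bases of fragment 2. dp[i][j] = dp[i-1][j-1]+1 when the i-th and j-th bases match, else max(dp[i-1][j], dp[i][j-1]).
    ·  G  G  C  G  G  A  T  G
 ·  0  0  0  0  0  0  0  0  0
 C  0  0  0  1  1  1  1  1  1
 G  0  1  1  1  2  2  2  2  2
 G  0  1  2  2  2  3  3  3  3
 G  0  1  2  2  3  3  3  3  4
 A  0  1  2  2  3  3  4  4  4
 G  0  1  2  2  3  4  4  4  5
 T  0  1  2  2  3  4  4  5  5
 T  0  1  2  2  3  4  4  5  5
 C  0  1  2  3  3  4  4  5  5
 T  0  1  2  3  3  4  4  5  5
 T  0  1  2  3  3  4  4  5  5
 G  0  1  2  3  4  4  4  5  6
dp[12][8] = 6. One LCS (by backtracking along matches): CGGATG.

6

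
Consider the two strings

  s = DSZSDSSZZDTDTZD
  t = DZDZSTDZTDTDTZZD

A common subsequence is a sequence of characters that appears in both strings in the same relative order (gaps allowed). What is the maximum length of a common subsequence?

Match D at s[1]=t[3] → Z at s[3]=t[4] → S at s[4]=t[5] → D at s[5]=t[7] → Z at s[8]=t[8] → D at s[10]=t[10] → T at s[11]=t[11] → D at s[12]=t[12] → T at s[13]=t[13] → Z at s[14]=t[15] → D at s[15]=t[16] — 11 characters in the same relative order in both. dp[15][16] = 11 confirms this is the maximum.

11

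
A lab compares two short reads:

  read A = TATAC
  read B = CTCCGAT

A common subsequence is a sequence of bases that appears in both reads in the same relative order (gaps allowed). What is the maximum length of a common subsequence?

Let dp[i][j] be the LCS length of the first i bases of read A and the first j bases of read B. dp[i][j] = dp[i-1][j-1]+1 when the i-th and j-th bases match, else max(dp[i-1][j], dp[i][j-1]).
    ·  C  T  C  C  G  A  T
 ·  0  0  0  0  0  0  0  0
 T  0  0  1  1  1  1  1  1
 A  0  0  1  1  1  1  2  2
 T  0  0  1  1  1  1  2  3
 A  0  0  1  1  1  1  2  3
 C  0  1  1  2  2  2  2  3
dp[5][7] = 3. One LCS (by backtracking along matches): TAT.

3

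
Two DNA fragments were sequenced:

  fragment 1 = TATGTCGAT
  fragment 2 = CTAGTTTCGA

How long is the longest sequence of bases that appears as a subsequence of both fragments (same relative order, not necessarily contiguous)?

7

Let dp[i][j] be the LCS length of the first i bases of fragment 1 and the first j bases of fragment 2. dp[i][j] = dp[i-1][j-1]+1 when the i-th and j-th bases match, else max(dp[i-1][j], dp[i][j-1]).
    ·  C  T  A  G  T  T  T  C  G  A
 ·  0  0  0  0  0  0  0  0  0  0  0
 T  0  0  1  1  1  1  1  1  1  1  1
 A  0  0  1  2  2  2  2  2  2  2  2
 T  0  0  1  2  2  3  3  3  3  3  3
 G  0  0  1  2  3  3  3  3  3  4  4
 T  0  0  1  2  3  4  4  4  4  4  4
 C  0  1  1  2  3  4  4  4  5  5  5
 G  0  1  1  2  3  4  4  4  5  6  6
 A  0  1  1  2  3  4  4  4  5  6  7
 T  0  1  2  2  3  4  5  5  5  6  7
dp[9][10] = 7. One LCS (by backtracking along matches): TATTCGA.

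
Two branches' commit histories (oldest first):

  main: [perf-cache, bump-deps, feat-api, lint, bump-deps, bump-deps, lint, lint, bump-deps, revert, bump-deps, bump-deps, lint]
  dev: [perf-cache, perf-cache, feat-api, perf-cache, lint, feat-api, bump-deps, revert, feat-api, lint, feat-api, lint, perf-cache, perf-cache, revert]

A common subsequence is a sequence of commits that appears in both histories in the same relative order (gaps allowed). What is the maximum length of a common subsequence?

One common subsequence of length 7: perf-cache (main #1, dev #2), then feat-api (main #3, dev #3), then lint (main #4, dev #5), then bump-deps (main #5, dev #7), then lint (main #7, dev #10), then lint (main #8, dev #12), then revert (main #10, dev #15). Since dp[13][15] = 7, nothing longer is possible.

7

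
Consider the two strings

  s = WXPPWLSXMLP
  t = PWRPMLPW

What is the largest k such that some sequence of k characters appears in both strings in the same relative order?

5

Match W (s #1, t #2), P (s #4, t #4), M (s #9, t #5), L (s #10, t #6), P (s #11, t #7) — 5 characters in the same relative order in both. Since dp[11][8] = 5, nothing longer is possible.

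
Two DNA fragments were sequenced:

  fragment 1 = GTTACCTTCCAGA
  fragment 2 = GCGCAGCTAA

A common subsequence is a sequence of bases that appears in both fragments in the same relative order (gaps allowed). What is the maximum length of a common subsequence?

6

Pick G (fragment 1 #1, fragment 2 #3), A (fragment 1 #4, fragment 2 #5), C (fragment 1 #6, fragment 2 #7), T (fragment 1 #8, fragment 2 #8), A (fragment 1 #11, fragment 2 #9), A (fragment 1 #13, fragment 2 #10); all 6 bases appear in both, in order, and the DP table's final entry dp[13][10] is also 6, so no common subsequence is longer.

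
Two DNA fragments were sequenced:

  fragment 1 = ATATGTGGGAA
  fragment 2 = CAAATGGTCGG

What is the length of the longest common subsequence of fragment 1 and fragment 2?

7

Match A (fragment 1 #1, fragment 2 #3), A (fragment 1 #3, fragment 2 #4), T (fragment 1 #4, fragment 2 #5), G (fragment 1 #5, fragment 2 #7), T (fragment 1 #6, fragment 2 #8), G (fragment 1 #8, fragment 2 #10), G (fragment 1 #9, fragment 2 #11) — 7 bases in the same relative order in both, and the DP table's final entry dp[11][11] is also 7, so no common subsequence is longer.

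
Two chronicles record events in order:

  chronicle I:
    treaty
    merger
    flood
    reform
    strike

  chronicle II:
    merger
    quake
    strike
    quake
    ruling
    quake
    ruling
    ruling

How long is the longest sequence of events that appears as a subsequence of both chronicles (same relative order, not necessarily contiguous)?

One common subsequence of length 2: merger (chronicle I #2, chronicle II #1), strike (chronicle I #5, chronicle II #3). dp[5][8] = 2 confirms this is the maximum.

2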